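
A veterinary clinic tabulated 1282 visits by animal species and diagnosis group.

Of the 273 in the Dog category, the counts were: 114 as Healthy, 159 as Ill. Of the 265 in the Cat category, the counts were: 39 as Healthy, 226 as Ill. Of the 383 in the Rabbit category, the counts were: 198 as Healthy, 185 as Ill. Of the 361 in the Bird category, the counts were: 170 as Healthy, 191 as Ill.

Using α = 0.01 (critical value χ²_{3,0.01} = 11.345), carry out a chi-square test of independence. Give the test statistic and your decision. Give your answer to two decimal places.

99.60; reject H₀

Row totals: 273, 265, 383, 361. Column totals: 521, 761. Grand total N = 1282.
Expected counts (row total × column total / N):
  Dog, Healthy: 273×521/1282 = 110.946
  Dog, Ill: 273×761/1282 = 162.054
  Cat, Healthy: 265×521/1282 = 107.695
  Cat, Ill: 265×761/1282 = 157.305
  Rabbit, Healthy: 383×521/1282 = 155.650
  Rabbit, Ill: 383×761/1282 = 227.350
  Bird, Healthy: 361×521/1282 = 146.709
  Bird, Ill: 361×761/1282 = 214.291
Contributions (O − E)²/E:
  (114 − 110.946)²/110.946 = 0.0841
  (159 − 162.054)²/162.054 = 0.0576
  (39 − 107.695)²/107.695 = 43.8182
  (226 − 157.305)²/157.305 = 29.9991
  (198 − 155.650)²/155.650 = 11.5228
  (185 − 227.350)²/227.350 = 7.8888
  (170 − 146.709)²/146.709 = 3.6976
  (191 − 214.291)²/214.291 = 2.5315
χ² = 0.0841 + 0.0576 + 43.8182 + 29.9991 + 11.5228 + 7.8888 + 3.6976 + 2.5315 = 99.60
df = (4−1)(2−1) = 3. Since 99.60 > 11.345, reject the null hypothesis of independence at α = 0.01.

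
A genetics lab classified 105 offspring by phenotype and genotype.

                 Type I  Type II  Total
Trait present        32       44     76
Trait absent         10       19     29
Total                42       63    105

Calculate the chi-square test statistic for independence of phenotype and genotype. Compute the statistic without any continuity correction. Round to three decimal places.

Grand total N = 105.
Expected counts (row total × column total / N):
  Trait present, Type I: 76×42/105 = 30.4000
  Trait present, Type II: 76×63/105 = 45.6000
  Trait absent, Type I: 29×42/105 = 11.6000
  Trait absent, Type II: 29×63/105 = 17.4000
Contributions (O − E)²/E:
  (32 − 30.4000)²/30.4000 = 0.0842
  (44 − 45.6000)²/45.6000 = 0.0561
  (10 − 11.6000)²/11.6000 = 0.2207
  (19 − 17.4000)²/17.4000 = 0.1471
χ² = 0.0842 + 0.0561 + 0.2207 + 0.1471 = 0.508

0.508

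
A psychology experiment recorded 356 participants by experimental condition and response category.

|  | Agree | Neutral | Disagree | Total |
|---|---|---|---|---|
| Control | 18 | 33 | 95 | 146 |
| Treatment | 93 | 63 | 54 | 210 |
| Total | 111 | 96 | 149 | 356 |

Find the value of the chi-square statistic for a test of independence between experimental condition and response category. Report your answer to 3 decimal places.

61.825

Grand total N = 356.
Expected counts (row total × column total / N):
  Control, Agree: 146×111/356 = 45.5225
  Control, Neutral: 146×96/356 = 39.3708
  Control, Disagree: 146×149/356 = 61.1067
  Treatment, Agree: 210×111/356 = 65.4775
  Treatment, Neutral: 210×96/356 = 56.6292
  Treatment, Disagree: 210×149/356 = 87.8933
Contributions (O − E)²/E:
  (18 − 45.5225)²/45.5225 = 16.6399
  (33 − 39.3708)²/39.3708 = 1.0309
  (95 − 61.1067)²/61.1067 = 18.7992
  (93 − 65.4775)²/65.4775 = 11.5687
  (63 − 56.6292)²/56.6292 = 0.7167
  (54 − 87.8933)²/87.8933 = 13.0699
χ² = 16.6399 + 1.0309 + 18.7992 + 11.5687 + 0.7167 + 13.0699 = 61.825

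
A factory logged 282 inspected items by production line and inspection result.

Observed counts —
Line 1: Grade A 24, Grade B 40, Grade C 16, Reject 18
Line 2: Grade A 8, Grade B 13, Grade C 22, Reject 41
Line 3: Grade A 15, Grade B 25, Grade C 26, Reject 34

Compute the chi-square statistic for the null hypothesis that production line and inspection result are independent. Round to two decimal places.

Row totals: 98, 84, 100. Column totals: 47, 78, 64, 93. Grand total N = 282.
Expected counts (row total × column total / N):
  Line 1, Grade A: 98×47/282 = 16.333
  Line 1, Grade B: 98×78/282 = 27.106
  Line 1, Grade C: 98×64/282 = 22.241
  Line 1, Reject: 98×93/282 = 32.319
  Line 2, Grade A: 84×47/282 = 14.000
  Line 2, Grade B: 84×78/282 = 23.234
  Line 2, Grade C: 84×64/282 = 19.064
  Line 2, Reject: 84×93/282 = 27.702
  Line 3, Grade A: 100×47/282 = 16.667
  Line 3, Grade B: 100×78/282 = 27.660
  Line 3, Grade C: 100×64/282 = 22.695
  Line 3, Reject: 100×93/282 = 32.979
Contributions (O − E)²/E:
  (24 − 16.333)²/16.333 = 3.5990
  (40 − 27.106)²/27.106 = 6.1335
  (16 − 22.241)²/22.241 = 1.7513
  (18 − 32.319)²/32.319 = 6.3441
  (8 − 14.000)²/14.000 = 2.5714
  (13 − 23.234)²/23.234 = 4.5078
  (22 − 19.064)²/19.064 = 0.4522
  (41 − 27.702)²/27.702 = 6.3835
  (15 − 16.667)²/16.667 = 0.1667
  (25 − 27.660)²/27.660 = 0.2558
  (26 − 22.695)²/22.695 = 0.4813
  (34 − 32.979)²/32.979 = 0.0316
χ² = 3.5990 + 6.1335 + 1.7513 + 6.3441 + 2.5714 + 4.5078 + 0.4522 + 6.3835 + 0.1667 + 0.2558 + 0.4813 + 0.0316 = 32.68

32.68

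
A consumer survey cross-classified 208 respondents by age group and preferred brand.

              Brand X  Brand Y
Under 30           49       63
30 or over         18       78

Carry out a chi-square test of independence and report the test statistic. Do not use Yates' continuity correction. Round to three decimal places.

14.796

Row totals: 112, 96. Column totals: 67, 141. Grand total N = 208.
Expected counts (row total × column total / N):
  Under 30, Brand X: 112×67/208 = 36.0769
  Under 30, Brand Y: 112×141/208 = 75.9231
  30 or over, Brand X: 96×67/208 = 30.9231
  30 or over, Brand Y: 96×141/208 = 65.0769
Contributions (O − E)²/E:
  (49 − 36.0769)²/36.0769 = 4.6292
  (63 − 75.9231)²/75.9231 = 2.1997
  (18 − 30.9231)²/30.9231 = 5.4007
  (78 − 65.0769)²/65.0769 = 2.5663
χ² = 4.6292 + 2.1997 + 5.4007 + 2.5663 = 14.796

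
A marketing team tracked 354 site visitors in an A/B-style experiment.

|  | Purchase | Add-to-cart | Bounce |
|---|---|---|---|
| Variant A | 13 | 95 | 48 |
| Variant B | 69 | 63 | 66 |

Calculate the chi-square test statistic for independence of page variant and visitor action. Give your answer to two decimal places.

Row totals: 156, 198. Column totals: 82, 158, 114. Grand total N = 354.
Expected counts (row total × column total / N):
  Variant A, Purchase: 156×82/354 = 36.136
  Variant A, Add-to-cart: 156×158/354 = 69.627
  Variant A, Bounce: 156×114/354 = 50.237
  Variant B, Purchase: 198×82/354 = 45.864
  Variant B, Add-to-cart: 198×158/354 = 88.373
  Variant B, Bounce: 198×114/354 = 63.763
Contributions (O − E)²/E:
  (13 − 36.136)²/36.136 = 14.8128
  (95 − 69.627)²/69.627 = 9.2463
  (48 − 50.237)²/50.237 = 0.0996
  (69 − 45.864)²/45.864 = 11.6709
  (63 − 88.373)²/88.373 = 7.2849
  (66 − 63.763)²/63.763 = 0.0785
χ² = 14.8128 + 9.2463 + 0.0996 + 11.6709 + 7.2849 + 0.0785 = 43.19

43.19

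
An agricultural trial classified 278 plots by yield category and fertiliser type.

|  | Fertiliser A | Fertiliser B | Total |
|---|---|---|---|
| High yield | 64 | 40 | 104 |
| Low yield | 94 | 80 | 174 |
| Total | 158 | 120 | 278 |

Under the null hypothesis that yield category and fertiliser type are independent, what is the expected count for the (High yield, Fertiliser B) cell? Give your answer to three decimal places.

44.892

Row total (High yield) = 104; column total (Fertiliser B) = 120; grand total N = 278.
Expected count = (row total × column total) / N = 104 × 120 / 278 = 44.892.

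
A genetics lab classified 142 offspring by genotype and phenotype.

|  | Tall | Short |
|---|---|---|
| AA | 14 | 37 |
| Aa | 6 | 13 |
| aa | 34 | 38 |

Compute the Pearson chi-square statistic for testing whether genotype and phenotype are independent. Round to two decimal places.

5.34

Row totals: 51, 19, 72. Column totals: 54, 88. Grand total N = 142.
Expected counts (row total × column total / N):
  AA, Tall: 51×54/142 = 19.394
  AA, Short: 51×88/142 = 31.606
  Aa, Tall: 19×54/142 = 7.225
  Aa, Short: 19×88/142 = 11.775
  aa, Tall: 72×54/142 = 27.380
  aa, Short: 72×88/142 = 44.620
Contributions (O − E)²/E:
  (14 − 19.394)²/19.394 = 1.5002
  (37 − 31.606)²/31.606 = 0.9206
  (6 − 7.225)²/7.225 = 0.2077
  (13 − 11.775)²/11.775 = 0.1274
  (34 − 27.380)²/27.380 = 1.6006
  (38 − 44.620)²/44.620 = 0.9822
χ² = 1.5002 + 0.9206 + 0.2077 + 0.1274 + 1.6006 + 0.9822 = 5.34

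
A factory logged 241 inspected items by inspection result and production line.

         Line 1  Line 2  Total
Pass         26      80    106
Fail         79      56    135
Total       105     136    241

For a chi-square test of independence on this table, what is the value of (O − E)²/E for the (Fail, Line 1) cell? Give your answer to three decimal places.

6.925

Row total (Fail) = 135; column total (Line 1) = 105; N = 241.
Expected count E = 135 × 105 / 241 = 58.8174.
Contribution = (O − E)²/E = (79 − 58.8174)² / 58.8174 = 6.925.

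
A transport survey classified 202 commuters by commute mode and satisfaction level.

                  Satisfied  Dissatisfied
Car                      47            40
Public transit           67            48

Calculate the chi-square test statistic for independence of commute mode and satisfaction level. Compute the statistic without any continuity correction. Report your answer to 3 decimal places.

0.362

Row totals: 87, 115. Column totals: 114, 88. Grand total N = 202.
Expected counts (row total × column total / N):
  Car, Satisfied: 87×114/202 = 49.0990
  Car, Dissatisfied: 87×88/202 = 37.9010
  Public transit, Satisfied: 115×114/202 = 64.9010
  Public transit, Dissatisfied: 115×88/202 = 50.0990
Contributions (O − E)²/E:
  (47 − 49.0990)²/49.0990 = 0.0897
  (40 − 37.9010)²/37.9010 = 0.1162
  (67 − 64.9010)²/64.9010 = 0.0679
  (48 − 50.0990)²/50.0990 = 0.0879
χ² = 0.0897 + 0.1162 + 0.0679 + 0.0879 = 0.362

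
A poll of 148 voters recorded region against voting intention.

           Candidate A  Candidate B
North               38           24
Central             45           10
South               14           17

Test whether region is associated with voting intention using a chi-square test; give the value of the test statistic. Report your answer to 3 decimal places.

12.649

Row totals: 62, 55, 31. Column totals: 97, 51. Grand total N = 148.
Expected counts (row total × column total / N):
  North, Candidate A: 62×97/148 = 40.6351
  North, Candidate B: 62×51/148 = 21.3649
  Central, Candidate A: 55×97/148 = 36.0473
  Central, Candidate B: 55×51/148 = 18.9527
  South, Candidate A: 31×97/148 = 20.3176
  South, Candidate B: 31×51/148 = 10.6824
Contributions (O − E)²/E:
  (38 − 40.6351)²/40.6351 = 0.1709
  (24 − 21.3649)²/21.3649 = 0.3250
  (45 − 36.0473)²/36.0473 = 2.2235
  (10 − 18.9527)²/18.9527 = 4.2290
  (14 − 20.3176)²/20.3176 = 1.9644
  (17 − 10.6824)²/10.6824 = 3.7362
χ² = 0.1709 + 0.3250 + 2.2235 + 4.2290 + 1.9644 + 3.7362 = 12.649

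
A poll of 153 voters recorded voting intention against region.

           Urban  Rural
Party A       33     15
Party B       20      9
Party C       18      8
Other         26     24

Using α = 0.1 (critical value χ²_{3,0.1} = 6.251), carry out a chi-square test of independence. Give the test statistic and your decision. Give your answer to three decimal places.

Row totals: 48, 29, 26, 50. Column totals: 97, 56. Grand total N = 153.
Expected counts (row total × column total / N):
  Party A, Urban: 48×97/153 = 30.4314
  Party A, Rural: 48×56/153 = 17.5686
  Party B, Urban: 29×97/153 = 18.3856
  Party B, Rural: 29×56/153 = 10.6144
  Party C, Urban: 26×97/153 = 16.4837
  Party C, Rural: 26×56/153 = 9.5163
  Other, Urban: 50×97/153 = 31.6993
  Other, Rural: 50×56/153 = 18.3007
Contributions (O − E)²/E:
  (33 − 30.4314)²/30.4314 = 0.2168
  (15 − 17.5686)²/17.5686 = 0.3755
  (20 − 18.3856)²/18.3856 = 0.1418
  (9 − 10.6144)²/10.6144 = 0.2455
  (18 − 16.4837)²/16.4837 = 0.1395
  (8 − 9.5163)²/9.5163 = 0.2416
  (26 − 31.6993)²/31.6993 = 1.0247
  (24 − 18.3007)²/18.3007 = 1.7749
χ² = 0.2168 + 0.3755 + 0.1418 + 0.2455 + 0.1395 + 0.2416 + 1.0247 + 1.7749 = 4.160
df = (4−1)(2−1) = 3. Since 4.160 < 6.251, fail to reject the null hypothesis of independence at α = 0.1.

4.160; fail to reject H₀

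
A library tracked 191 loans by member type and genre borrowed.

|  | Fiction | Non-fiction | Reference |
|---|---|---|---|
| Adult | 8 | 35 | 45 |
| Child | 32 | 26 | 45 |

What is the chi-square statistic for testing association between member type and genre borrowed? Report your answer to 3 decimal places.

Row totals: 88, 103. Column totals: 40, 61, 90. Grand total N = 191.
Expected counts (row total × column total / N):
  Adult, Fiction: 88×40/191 = 18.4293
  Adult, Non-fiction: 88×61/191 = 28.1047
  Adult, Reference: 88×90/191 = 41.4660
  Child, Fiction: 103×40/191 = 21.5707
  Child, Non-fiction: 103×61/191 = 32.8953
  Child, Reference: 103×90/191 = 48.5340
Contributions (O − E)²/E:
  (8 − 18.4293)²/18.4293 = 5.9020
  (35 − 28.1047)²/28.1047 = 1.6917
  (45 − 41.4660)²/41.4660 = 0.3012
  (32 − 21.5707)²/21.5707 = 5.0425
  (26 − 32.8953)²/32.8953 = 1.4453
  (45 − 48.5340)²/48.5340 = 0.2573
χ² = 5.9020 + 1.6917 + 0.3012 + 5.0425 + 1.4453 + 0.2573 = 14.640

14.640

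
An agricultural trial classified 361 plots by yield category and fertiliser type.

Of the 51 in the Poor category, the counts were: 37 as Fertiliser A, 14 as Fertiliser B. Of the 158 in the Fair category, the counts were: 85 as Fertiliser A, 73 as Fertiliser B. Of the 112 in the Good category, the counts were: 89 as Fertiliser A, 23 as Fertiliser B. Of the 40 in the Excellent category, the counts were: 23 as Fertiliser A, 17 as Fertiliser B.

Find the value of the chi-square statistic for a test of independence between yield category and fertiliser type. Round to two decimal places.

21.23

Row totals: 51, 158, 112, 40. Column totals: 234, 127. Grand total N = 361.
Expected counts (row total × column total / N):
  Poor, Fertiliser A: 51×234/361 = 33.058
  Poor, Fertiliser B: 51×127/361 = 17.942
  Fair, Fertiliser A: 158×234/361 = 102.416
  Fair, Fertiliser B: 158×127/361 = 55.584
  Good, Fertiliser A: 112×234/361 = 72.598
  Good, Fertiliser B: 112×127/361 = 39.402
  Excellent, Fertiliser A: 40×234/361 = 25.928
  Excellent, Fertiliser B: 40×127/361 = 14.072
Contributions (O − E)²/E:
  (37 − 33.058)²/33.058 = 0.4701
  (14 − 17.942)²/17.942 = 0.8661
  (85 − 102.416)²/102.416 = 2.9616
  (73 − 55.584)²/55.584 = 5.4569
  (89 − 72.598)²/72.598 = 3.7057
  (23 − 39.402)²/39.402 = 6.8277
  (23 − 25.928)²/25.928 = 0.3307
  (17 − 14.072)²/14.072 = 0.6092
χ² = 0.4701 + 0.8661 + 2.9616 + 5.4569 + 3.7057 + 6.8277 + 0.3307 + 0.6092 = 21.23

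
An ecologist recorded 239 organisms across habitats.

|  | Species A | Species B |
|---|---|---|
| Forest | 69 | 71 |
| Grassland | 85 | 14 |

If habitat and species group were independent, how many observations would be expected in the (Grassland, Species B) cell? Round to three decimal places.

Row total (Grassland) = 99; column total (Species B) = 85; grand total N = 239.
Expected count = (row total × column total) / N = 99 × 85 / 239 = 35.209.

35.209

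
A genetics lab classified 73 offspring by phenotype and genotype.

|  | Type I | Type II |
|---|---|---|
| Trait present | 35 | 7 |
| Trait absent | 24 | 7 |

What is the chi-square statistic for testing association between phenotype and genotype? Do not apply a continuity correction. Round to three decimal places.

0.402

Row totals: 42, 31. Column totals: 59, 14. Grand total N = 73.
Expected counts (row total × column total / N):
  Trait present, Type I: 42×59/73 = 33.9452
  Trait present, Type II: 42×14/73 = 8.0548
  Trait absent, Type I: 31×59/73 = 25.0548
  Trait absent, Type II: 31×14/73 = 5.9452
Contributions (O − E)²/E:
  (35 − 33.9452)²/33.9452 = 0.0328
  (7 − 8.0548)²/8.0548 = 0.1381
  (24 − 25.0548)²/25.0548 = 0.0444
  (7 − 5.9452)²/5.9452 = 0.1871
χ² = 0.0328 + 0.1381 + 0.0444 + 0.1871 = 0.402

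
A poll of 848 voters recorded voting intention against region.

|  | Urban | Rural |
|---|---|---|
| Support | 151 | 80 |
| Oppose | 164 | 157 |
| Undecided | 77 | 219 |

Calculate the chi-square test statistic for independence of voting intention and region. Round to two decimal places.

85.76

Row totals: 231, 321, 296. Column totals: 392, 456. Grand total N = 848.
Expected counts (row total × column total / N):
  Support, Urban: 231×392/848 = 106.7830
  Support, Rural: 231×456/848 = 124.2170
  Oppose, Urban: 321×392/848 = 148.3868
  Oppose, Rural: 321×456/848 = 172.6132
  Undecided, Urban: 296×392/848 = 136.8302
  Undecided, Rural: 296×456/848 = 159.1698
Contributions (O − E)²/E:
  (151 − 106.7830)²/106.7830 = 18.3095
  (80 − 124.2170)²/124.2170 = 15.7397
  (164 − 148.3868)²/148.3868 = 1.6428
  (157 − 172.6132)²/172.6132 = 1.4122
  (77 − 136.8302)²/136.8302 = 26.1613
  (219 − 159.1698)²/159.1698 = 22.4895
χ² = 18.3095 + 15.7397 + 1.6428 + 1.4122 + 26.1613 + 22.4895 = 85.76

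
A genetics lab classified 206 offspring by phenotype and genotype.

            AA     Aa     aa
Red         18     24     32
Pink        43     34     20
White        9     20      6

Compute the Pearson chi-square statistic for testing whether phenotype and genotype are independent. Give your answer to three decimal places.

19.454

Row totals: 74, 97, 35. Column totals: 70, 78, 58. Grand total N = 206.
Expected counts (row total × column total / N):
  Red, AA: 74×70/206 = 25.14563
  Red, Aa: 74×78/206 = 28.01942
  Red, aa: 74×58/206 = 20.83495
  Pink, AA: 97×70/206 = 32.96117
  Pink, Aa: 97×78/206 = 36.72816
  Pink, aa: 97×58/206 = 27.31068
  White, AA: 35×70/206 = 11.89320
  White, Aa: 35×78/206 = 13.25243
  White, aa: 35×58/206 = 9.85437
Contributions (O − E)²/E:
  (18 − 25.14563)²/25.14563 = 2.0306
  (24 − 28.01942)²/28.01942 = 0.5766
  (32 − 20.83495)²/20.83495 = 5.9831
  (43 − 32.96117)²/32.96117 = 3.0575
  (34 − 36.72816)²/36.72816 = 0.2026
  (20 − 27.31068)²/27.31068 = 1.9570
  (9 − 11.89320)²/11.89320 = 0.7038
  (20 − 13.25243)²/13.25243 = 3.4356
  (6 − 9.85437)²/9.85437 = 1.5076
χ² = 2.0306 + 0.5766 + 5.9831 + 3.0575 + 0.2026 + 1.9570 + 0.7038 + 3.4356 + 1.5076 = 19.454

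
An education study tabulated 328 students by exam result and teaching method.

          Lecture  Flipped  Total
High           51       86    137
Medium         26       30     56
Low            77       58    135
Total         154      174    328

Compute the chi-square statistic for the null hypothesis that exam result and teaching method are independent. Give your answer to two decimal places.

10.72

Grand total N = 328.
Expected counts (row total × column total / N):
  High, Lecture: 137×154/328 = 64.323
  High, Flipped: 137×174/328 = 72.677
  Medium, Lecture: 56×154/328 = 26.293
  Medium, Flipped: 56×174/328 = 29.707
  Low, Lecture: 135×154/328 = 63.384
  Low, Flipped: 135×174/328 = 71.616
Contributions (O − E)²/E:
  (51 − 64.323)²/64.323 = 2.7595
  (86 − 72.677)²/72.677 = 2.4423
  (26 − 26.293)²/26.293 = 0.0033
  (30 − 29.707)²/29.707 = 0.0029
  (77 − 63.384)²/63.384 = 2.9250
  (58 − 71.616)²/71.616 = 2.5887
χ² = 2.7595 + 2.4423 + 0.0033 + 0.0029 + 2.9250 + 2.5887 = 10.72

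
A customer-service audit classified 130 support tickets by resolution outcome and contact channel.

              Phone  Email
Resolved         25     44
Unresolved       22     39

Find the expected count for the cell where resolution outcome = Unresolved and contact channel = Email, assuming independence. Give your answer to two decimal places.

Row total (Unresolved) = 61; column total (Email) = 83; grand total N = 130.
Expected count = (row total × column total) / N = 61 × 83 / 130 = 38.95.

38.95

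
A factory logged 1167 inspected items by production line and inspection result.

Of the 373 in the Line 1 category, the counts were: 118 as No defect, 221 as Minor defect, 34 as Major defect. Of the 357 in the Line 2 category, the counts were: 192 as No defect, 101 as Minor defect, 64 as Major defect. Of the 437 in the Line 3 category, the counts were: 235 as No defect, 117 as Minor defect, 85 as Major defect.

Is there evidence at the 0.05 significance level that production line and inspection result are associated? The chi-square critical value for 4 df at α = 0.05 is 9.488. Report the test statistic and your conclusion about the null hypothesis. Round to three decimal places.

110.320; reject H₀

Row totals: 373, 357, 437. Column totals: 545, 439, 183. Grand total N = 1167.
Expected counts (row total × column total / N):
  Line 1, No defect: 373×545/1167 = 174.1945
  Line 1, Minor defect: 373×439/1167 = 140.3145
  Line 1, Major defect: 373×183/1167 = 58.4910
  Line 2, No defect: 357×545/1167 = 166.7224
  Line 2, Minor defect: 357×439/1167 = 134.2956
  Line 2, Major defect: 357×183/1167 = 55.9820
  Line 3, No defect: 437×545/1167 = 204.0831
  Line 3, Minor defect: 437×439/1167 = 164.3899
  Line 3, Major defect: 437×183/1167 = 68.5270
Contributions (O − E)²/E:
  (118 − 174.1945)²/174.1945 = 18.1281
  (221 − 140.3145)²/140.3145 = 46.3968
  (34 − 58.4910)²/58.4910 = 10.2547
  (192 − 166.7224)²/166.7224 = 3.8325
  (101 − 134.2956)²/134.2956 = 8.2549
  (64 − 55.9820)²/55.9820 = 1.1484
  (235 − 204.0831)²/204.0831 = 4.6837
  (117 − 164.3899)²/164.3899 = 13.6614
  (85 − 68.5270)²/68.5270 = 3.9599
χ² = 18.1281 + 46.3968 + 10.2547 + 3.8325 + 8.2549 + 1.1484 + 4.6837 + 13.6614 + 3.9599 = 110.320
df = (3−1)(3−1) = 4. Since 110.320 > 9.488, reject the null hypothesis of independence at α = 0.05.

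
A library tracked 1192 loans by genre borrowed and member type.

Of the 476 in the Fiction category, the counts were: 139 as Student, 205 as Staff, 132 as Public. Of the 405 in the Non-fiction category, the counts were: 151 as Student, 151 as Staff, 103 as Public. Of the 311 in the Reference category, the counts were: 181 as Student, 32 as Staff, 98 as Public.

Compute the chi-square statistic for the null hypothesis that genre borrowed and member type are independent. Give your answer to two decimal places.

109.45

Row totals: 476, 405, 311. Column totals: 471, 388, 333. Grand total N = 1192.
Expected counts (row total × column total / N):
  Fiction, Student: 476×471/1192 = 188.084
  Fiction, Staff: 476×388/1192 = 154.940
  Fiction, Public: 476×333/1192 = 132.977
  Non-fiction, Student: 405×471/1192 = 160.029
  Non-fiction, Staff: 405×388/1192 = 131.829
  Non-fiction, Public: 405×333/1192 = 113.142
  Reference, Student: 311×471/1192 = 122.887
  Reference, Staff: 311×388/1192 = 101.232
  Reference, Public: 311×333/1192 = 86.882
Contributions (O − E)²/E:
  (139 − 188.084)²/188.084 = 12.8094
  (205 − 154.940)²/154.940 = 16.1740
  (132 − 132.977)²/132.977 = 0.0072
  (151 − 160.029)²/160.029 = 0.5094
  (151 − 131.829)²/131.829 = 2.7879
  (103 − 113.142)²/113.142 = 0.9091
  (181 − 122.887)²/122.887 = 27.4815
  (32 − 101.232)²/101.232 = 47.3474
  (98 − 86.882)²/86.882 = 1.4227
χ² = 12.8094 + 16.1740 + 0.0072 + 0.5094 + 2.7879 + 0.9091 + 27.4815 + 47.3474 + 1.4227 = 109.45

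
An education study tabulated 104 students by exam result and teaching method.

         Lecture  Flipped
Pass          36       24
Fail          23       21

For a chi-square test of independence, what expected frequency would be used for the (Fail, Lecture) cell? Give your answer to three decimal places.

Row total (Fail) = 44; column total (Lecture) = 59; grand total N = 104.
Expected count = (row total × column total) / N = 44 × 59 / 104 = 24.962.

24.962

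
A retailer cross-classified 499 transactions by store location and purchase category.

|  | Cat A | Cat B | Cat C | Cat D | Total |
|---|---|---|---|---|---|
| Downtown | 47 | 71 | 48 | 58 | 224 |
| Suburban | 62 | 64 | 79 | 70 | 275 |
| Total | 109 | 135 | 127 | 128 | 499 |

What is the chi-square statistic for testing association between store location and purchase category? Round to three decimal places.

Grand total N = 499.
Expected counts (row total × column total / N):
  Downtown, Cat A: 224×109/499 = 48.9299
  Downtown, Cat B: 224×135/499 = 60.6012
  Downtown, Cat C: 224×127/499 = 57.0100
  Downtown, Cat D: 224×128/499 = 57.4589
  Suburban, Cat A: 275×109/499 = 60.0701
  Suburban, Cat B: 275×135/499 = 74.3988
  Suburban, Cat C: 275×127/499 = 69.9900
  Suburban, Cat D: 275×128/499 = 70.5411
Contributions (O − E)²/E:
  (47 − 48.9299)²/48.9299 = 0.0761
  (71 − 60.6012)²/60.6012 = 1.7844
  (48 − 57.0100)²/57.0100 = 1.4240
  (58 − 57.4589)²/57.4589 = 0.0051
  (62 − 60.0701)²/60.0701 = 0.0620
  (64 − 74.3988)²/74.3988 = 1.4535
  (79 − 69.9900)²/69.9900 = 1.1599
  (70 − 70.5411)²/70.5411 = 0.0042
χ² = 0.0761 + 1.7844 + 1.4240 + 0.0051 + 0.0620 + 1.4535 + 1.1599 + 0.0042 = 5.969

5.969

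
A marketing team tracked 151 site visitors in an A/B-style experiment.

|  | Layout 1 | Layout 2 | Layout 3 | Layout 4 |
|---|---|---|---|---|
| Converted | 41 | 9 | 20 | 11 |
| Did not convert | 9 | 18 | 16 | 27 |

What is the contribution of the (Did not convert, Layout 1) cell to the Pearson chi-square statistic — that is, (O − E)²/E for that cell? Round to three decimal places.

8.673

Row total (Did not convert) = 70; column total (Layout 1) = 50; N = 151.
Expected count E = 70 × 50 / 151 = 23.1788.
Contribution = (O − E)²/E = (9 − 23.1788)² / 23.1788 = 8.673.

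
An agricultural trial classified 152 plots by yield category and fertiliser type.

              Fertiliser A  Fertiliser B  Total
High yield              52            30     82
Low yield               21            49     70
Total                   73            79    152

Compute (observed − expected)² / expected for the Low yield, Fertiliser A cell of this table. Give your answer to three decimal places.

4.736

Row total (Low yield) = 70; column total (Fertiliser A) = 73; N = 152.
Expected count E = 70 × 73 / 152 = 33.61842.
Contribution = (O − E)²/E = (21 − 33.61842)² / 33.61842 = 4.736.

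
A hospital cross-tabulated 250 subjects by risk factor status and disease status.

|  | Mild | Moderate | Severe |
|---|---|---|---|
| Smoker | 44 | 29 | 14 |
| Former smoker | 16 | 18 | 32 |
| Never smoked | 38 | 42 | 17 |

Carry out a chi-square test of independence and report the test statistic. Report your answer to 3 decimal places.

28.996

Row totals: 87, 66, 97. Column totals: 98, 89, 63. Grand total N = 250.
Expected counts (row total × column total / N):
  Smoker, Mild: 87×98/250 = 34.1040
  Smoker, Moderate: 87×89/250 = 30.9720
  Smoker, Severe: 87×63/250 = 21.9240
  Former smoker, Mild: 66×98/250 = 25.8720
  Former smoker, Moderate: 66×89/250 = 23.4960
  Former smoker, Severe: 66×63/250 = 16.6320
  Never smoked, Mild: 97×98/250 = 38.0240
  Never smoked, Moderate: 97×89/250 = 34.5320
  Never smoked, Severe: 97×63/250 = 24.4440
Contributions (O − E)²/E:
  (44 − 34.1040)²/34.1040 = 2.8715
  (29 − 30.9720)²/30.9720 = 0.1256
  (14 − 21.9240)²/21.9240 = 2.8640
  (16 − 25.8720)²/25.8720 = 3.7669
  (18 − 23.4960)²/23.4960 = 1.2856
  (32 − 16.6320)²/16.6320 = 14.2001
  (38 − 38.0240)²/38.0240 = 0.0000
  (42 − 34.5320)²/34.5320 = 1.6151
  (17 − 24.4440)²/24.4440 = 2.2669
χ² = 2.8715 + 0.1256 + 2.8640 + 3.7669 + 1.2856 + 14.2001 + 0.0000 + 1.6151 + 2.2669 = 28.996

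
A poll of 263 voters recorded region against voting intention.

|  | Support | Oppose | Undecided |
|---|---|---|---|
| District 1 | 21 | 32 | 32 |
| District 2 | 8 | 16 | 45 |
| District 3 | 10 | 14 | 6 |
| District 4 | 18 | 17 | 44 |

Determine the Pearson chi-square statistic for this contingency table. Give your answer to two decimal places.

24.87

Row totals: 85, 69, 30, 79. Column totals: 57, 79, 127. Grand total N = 263.
Expected counts (row total × column total / N):
  District 1, Support: 85×57/263 = 18.4221
  District 1, Oppose: 85×79/263 = 25.5323
  District 1, Undecided: 85×127/263 = 41.0456
  District 2, Support: 69×57/263 = 14.9544
  District 2, Oppose: 69×79/263 = 20.7262
  District 2, Undecided: 69×127/263 = 33.3194
  District 3, Support: 30×57/263 = 6.5019
  District 3, Oppose: 30×79/263 = 9.0114
  District 3, Undecided: 30×127/263 = 14.4867
  District 4, Support: 79×57/263 = 17.1217
  District 4, Oppose: 79×79/263 = 23.7300
  District 4, Undecided: 79×127/263 = 38.1483
Contributions (O − E)²/E:
  (21 − 18.4221)²/18.4221 = 0.3607
  (32 − 25.5323)²/25.5323 = 1.6384
  (32 − 41.0456)²/41.0456 = 1.9935
  (8 − 14.9544)²/14.9544 = 3.2341
  (16 − 20.7262)²/20.7262 = 1.0777
  (45 − 33.3194)²/33.3194 = 4.0948
  (10 − 6.5019)²/6.5019 = 1.8820
  (14 − 9.0114)²/9.0114 = 2.7616
  (6 − 14.4867)²/14.4867 = 4.9717
  (18 − 17.1217)²/17.1217 = 0.0451
  (17 − 23.7300)²/23.7300 = 1.9087
  (44 − 38.1483)²/38.1483 = 0.8976
χ² = 0.3607 + 1.6384 + 1.9935 + 3.2341 + 1.0777 + 4.0948 + 1.8820 + 2.7616 + 4.9717 + 0.0451 + 1.9087 + 0.8976 = 24.87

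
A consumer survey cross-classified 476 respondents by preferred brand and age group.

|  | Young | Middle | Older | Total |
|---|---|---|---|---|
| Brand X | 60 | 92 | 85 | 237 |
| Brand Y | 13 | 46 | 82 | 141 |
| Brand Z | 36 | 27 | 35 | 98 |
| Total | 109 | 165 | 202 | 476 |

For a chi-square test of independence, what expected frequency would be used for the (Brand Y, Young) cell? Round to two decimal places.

Row total (Brand Y) = 141; column total (Young) = 109; grand total N = 476.
Expected count = (row total × column total) / N = 141 × 109 / 476 = 32.29.

32.29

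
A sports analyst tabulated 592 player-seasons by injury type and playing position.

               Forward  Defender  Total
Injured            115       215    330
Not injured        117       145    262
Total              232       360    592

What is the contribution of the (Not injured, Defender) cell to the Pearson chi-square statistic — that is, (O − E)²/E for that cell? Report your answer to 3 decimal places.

1.288

Row total (Not injured) = 262; column total (Defender) = 360; N = 592.
Expected count E = 262 × 360 / 592 = 159.3243.
Contribution = (O − E)²/E = (145 − 159.3243)² / 159.3243 = 1.288.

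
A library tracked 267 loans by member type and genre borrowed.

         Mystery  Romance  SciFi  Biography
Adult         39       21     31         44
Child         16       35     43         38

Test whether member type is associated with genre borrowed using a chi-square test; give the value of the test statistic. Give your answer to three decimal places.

15.471

Row totals: 135, 132. Column totals: 55, 56, 74, 82. Grand total N = 267.
Expected counts (row total × column total / N):
  Adult, Mystery: 135×55/267 = 27.8090
  Adult, Romance: 135×56/267 = 28.3146
  Adult, SciFi: 135×74/267 = 37.4157
  Adult, Biography: 135×82/267 = 41.4607
  Child, Mystery: 132×55/267 = 27.1910
  Child, Romance: 132×56/267 = 27.6854
  Child, SciFi: 132×74/267 = 36.5843
  Child, Biography: 132×82/267 = 40.5393
Contributions (O − E)²/E:
  (39 − 27.8090)²/27.8090 = 4.5035
  (21 − 28.3146)²/28.3146 = 1.8896
  (31 − 37.4157)²/37.4157 = 1.1001
  (44 − 41.4607)²/41.4607 = 0.1555
  (16 − 27.1910)²/27.1910 = 4.6059
  (35 − 27.6854)²/27.6854 = 1.9325
  (43 − 36.5843)²/36.5843 = 1.1251
  (38 − 40.5393)²/40.5393 = 0.1591
χ² = 4.5035 + 1.8896 + 1.1001 + 0.1555 + 4.6059 + 1.9325 + 1.1251 + 0.1591 = 15.471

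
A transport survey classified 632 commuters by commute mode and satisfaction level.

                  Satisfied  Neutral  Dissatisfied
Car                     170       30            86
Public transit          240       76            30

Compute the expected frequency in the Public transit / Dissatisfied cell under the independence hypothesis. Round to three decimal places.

Row total (Public transit) = 346; column total (Dissatisfied) = 116; grand total N = 632.
Expected count = (row total × column total) / N = 346 × 116 / 632 = 63.506.

63.506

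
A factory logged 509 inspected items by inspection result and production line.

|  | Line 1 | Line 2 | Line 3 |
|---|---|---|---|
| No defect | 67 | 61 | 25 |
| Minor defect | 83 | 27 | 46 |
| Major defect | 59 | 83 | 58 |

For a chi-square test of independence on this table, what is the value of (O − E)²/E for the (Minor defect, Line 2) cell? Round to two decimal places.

12.32

Row total (Minor defect) = 156; column total (Line 2) = 171; N = 509.
Expected count E = 156 × 171 / 509 = 52.409.
Contribution = (O − E)²/E = (27 − 52.409)² / 52.409 = 12.32.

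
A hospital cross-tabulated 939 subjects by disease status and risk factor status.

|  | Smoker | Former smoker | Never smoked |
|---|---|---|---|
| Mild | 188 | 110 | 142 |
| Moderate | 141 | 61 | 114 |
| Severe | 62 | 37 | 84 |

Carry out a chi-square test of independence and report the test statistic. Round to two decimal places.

Row totals: 440, 316, 183. Column totals: 391, 208, 340. Grand total N = 939.
Expected counts (row total × column total / N):
  Mild, Smoker: 440×391/939 = 183.216
  Mild, Former smoker: 440×208/939 = 97.465
  Mild, Never smoked: 440×340/939 = 159.318
  Moderate, Smoker: 316×391/939 = 131.583
  Moderate, Former smoker: 316×208/939 = 69.998
  Moderate, Never smoked: 316×340/939 = 114.420
  Severe, Smoker: 183×391/939 = 76.201
  Severe, Former smoker: 183×208/939 = 40.537
  Severe, Never smoked: 183×340/939 = 66.262
Contributions (O − E)²/E:
  (188 − 183.216)²/183.216 = 0.1249
  (110 − 97.465)²/97.465 = 1.6121
  (142 − 159.318)²/159.318 = 1.8825
  (141 − 131.583)²/131.583 = 0.6739
  (61 − 69.998)²/69.998 = 1.1567
  (114 − 114.420)²/114.420 = 0.0015
  (62 − 76.201)²/76.201 = 2.6465
  (37 − 40.537)²/40.537 = 0.3086
  (84 − 66.262)²/66.262 = 4.7484
χ² = 0.1249 + 1.6121 + 1.8825 + 0.6739 + 1.1567 + 0.0015 + 2.6465 + 0.3086 + 4.7484 = 13.16

13.16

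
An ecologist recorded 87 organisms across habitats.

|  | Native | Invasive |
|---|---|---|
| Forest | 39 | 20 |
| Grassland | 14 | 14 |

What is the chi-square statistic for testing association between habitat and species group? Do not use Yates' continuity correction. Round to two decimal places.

Row totals: 59, 28. Column totals: 53, 34. Grand total N = 87.
Expected counts (row total × column total / N):
  Forest, Native: 59×53/87 = 35.943
  Forest, Invasive: 59×34/87 = 23.057
  Grassland, Native: 28×53/87 = 17.057
  Grassland, Invasive: 28×34/87 = 10.943
Contributions (O − E)²/E:
  (39 − 35.943)²/35.943 = 0.2600
  (20 − 23.057)²/23.057 = 0.4053
  (14 − 17.057)²/17.057 = 0.5479
  (14 − 10.943)²/10.943 = 0.8540
χ² = 0.2600 + 0.4053 + 0.5479 + 0.8540 = 2.07

2.07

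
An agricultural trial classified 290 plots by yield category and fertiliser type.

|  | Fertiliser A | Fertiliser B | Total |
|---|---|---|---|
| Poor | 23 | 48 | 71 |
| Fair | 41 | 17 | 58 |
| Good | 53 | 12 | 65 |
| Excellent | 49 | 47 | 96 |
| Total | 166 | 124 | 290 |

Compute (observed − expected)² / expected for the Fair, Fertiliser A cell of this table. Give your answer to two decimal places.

Row total (Fair) = 58; column total (Fertiliser A) = 166; N = 290.
Expected count E = 58 × 166 / 290 = 33.200.
Contribution = (O − E)²/E = (41 − 33.200)² / 33.200 = 1.83.

1.83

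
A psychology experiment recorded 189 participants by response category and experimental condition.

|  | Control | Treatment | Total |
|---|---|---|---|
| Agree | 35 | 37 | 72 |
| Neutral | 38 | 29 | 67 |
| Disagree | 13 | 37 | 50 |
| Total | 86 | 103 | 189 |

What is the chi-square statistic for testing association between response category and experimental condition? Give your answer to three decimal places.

Grand total N = 189.
Expected counts (row total × column total / N):
  Agree, Control: 72×86/189 = 32.7619
  Agree, Treatment: 72×103/189 = 39.2381
  Neutral, Control: 67×86/189 = 30.4868
  Neutral, Treatment: 67×103/189 = 36.5132
  Disagree, Control: 50×86/189 = 22.7513
  Disagree, Treatment: 50×103/189 = 27.2487
Contributions (O − E)²/E:
  (35 − 32.7619)²/32.7619 = 0.1529
  (37 − 39.2381)²/39.2381 = 0.1277
  (38 − 30.4868)²/30.4868 = 1.8516
  (29 − 36.5132)²/36.5132 = 1.5460
  (13 − 22.7513)²/22.7513 = 4.1794
  (37 − 27.2487)²/27.2487 = 3.4896
χ² = 0.1529 + 0.1277 + 1.8516 + 1.5460 + 4.1794 + 3.4896 = 11.347

11.347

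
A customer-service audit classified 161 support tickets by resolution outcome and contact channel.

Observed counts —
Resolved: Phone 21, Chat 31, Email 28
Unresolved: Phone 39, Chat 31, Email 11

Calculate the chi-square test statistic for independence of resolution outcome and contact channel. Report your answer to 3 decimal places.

12.805

Row totals: 80, 81. Column totals: 60, 62, 39. Grand total N = 161.
Expected counts (row total × column total / N):
  Resolved, Phone: 80×60/161 = 29.8137
  Resolved, Chat: 80×62/161 = 30.8075
  Resolved, Email: 80×39/161 = 19.3789
  Unresolved, Phone: 81×60/161 = 30.1863
  Unresolved, Chat: 81×62/161 = 31.1925
  Unresolved, Email: 81×39/161 = 19.6211
Contributions (O − E)²/E:
  (21 − 29.8137)²/29.8137 = 2.6056
  (31 − 30.8075)²/30.8075 = 0.0012
  (28 − 19.3789)²/19.3789 = 3.8353
  (39 − 30.1863)²/30.1863 = 2.5734
  (31 − 31.1925)²/31.1925 = 0.0012
  (11 − 19.6211)²/19.6211 = 3.7879
χ² = 2.6056 + 0.0012 + 3.8353 + 2.5734 + 0.0012 + 3.7879 = 12.805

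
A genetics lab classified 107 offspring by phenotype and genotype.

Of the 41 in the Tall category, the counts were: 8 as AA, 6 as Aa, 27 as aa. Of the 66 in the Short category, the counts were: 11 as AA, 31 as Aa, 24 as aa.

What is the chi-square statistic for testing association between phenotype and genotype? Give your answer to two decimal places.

12.38

Row totals: 41, 66. Column totals: 19, 37, 51. Grand total N = 107.
Expected counts (row total × column total / N):
  Tall, AA: 41×19/107 = 7.280
  Tall, Aa: 41×37/107 = 14.178
  Tall, aa: 41×51/107 = 19.542
  Short, AA: 66×19/107 = 11.720
  Short, Aa: 66×37/107 = 22.822
  Short, aa: 66×51/107 = 31.458
Contributions (O − E)²/E:
  (8 − 7.280)²/7.280 = 0.0712
  (6 − 14.178)²/14.178 = 4.7171
  (27 − 19.542)²/19.542 = 2.8463
  (11 − 11.720)²/11.720 = 0.0442
  (31 − 22.822)²/22.822 = 2.9305
  (24 − 31.458)²/31.458 = 1.7681
χ² = 0.0712 + 4.7171 + 2.8463 + 0.0442 + 2.9305 + 1.7681 = 12.38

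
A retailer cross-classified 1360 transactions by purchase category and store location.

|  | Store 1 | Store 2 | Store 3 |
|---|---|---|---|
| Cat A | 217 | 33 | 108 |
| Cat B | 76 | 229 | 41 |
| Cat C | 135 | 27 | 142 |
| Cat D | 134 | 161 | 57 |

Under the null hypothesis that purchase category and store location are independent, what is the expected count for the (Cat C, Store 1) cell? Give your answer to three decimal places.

125.624

Row total (Cat C) = 304; column total (Store 1) = 562; grand total N = 1360.
Expected count = (row total × column total) / N = 304 × 562 / 1360 = 125.624.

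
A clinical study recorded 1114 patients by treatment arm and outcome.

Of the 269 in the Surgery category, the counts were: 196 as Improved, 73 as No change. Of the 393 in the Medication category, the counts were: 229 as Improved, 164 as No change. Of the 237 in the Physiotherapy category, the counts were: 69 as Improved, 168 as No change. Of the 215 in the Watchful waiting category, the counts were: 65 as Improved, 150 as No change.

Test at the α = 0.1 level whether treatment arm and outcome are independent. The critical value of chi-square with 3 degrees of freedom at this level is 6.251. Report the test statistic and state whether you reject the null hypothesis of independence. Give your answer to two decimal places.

141.94; reject H₀

Row totals: 269, 393, 237, 215. Column totals: 559, 555. Grand total N = 1114.
Expected counts (row total × column total / N):
  Surgery, Improved: 269×559/1114 = 134.983
  Surgery, No change: 269×555/1114 = 134.017
  Medication, Improved: 393×559/1114 = 197.206
  Medication, No change: 393×555/1114 = 195.794
  Physiotherapy, Improved: 237×559/1114 = 118.925
  Physiotherapy, No change: 237×555/1114 = 118.075
  Watchful waiting, Improved: 215×559/1114 = 107.886
  Watchful waiting, No change: 215×555/1114 = 107.114
Contributions (O − E)²/E:
  (196 − 134.983)²/134.983 = 27.5818
  (73 − 134.017)²/134.017 = 27.7806
  (229 − 197.206)²/197.206 = 5.1259
  (164 − 195.794)²/195.794 = 5.1629
  (69 − 118.925)²/118.925 = 20.9586
  (168 − 118.075)²/118.075 = 21.1095
  (65 − 107.886)²/107.886 = 17.0477
  (150 − 107.114)²/107.114 = 17.1706
χ² = 27.5818 + 27.7806 + 5.1259 + 5.1629 + 20.9586 + 21.1095 + 17.0477 + 17.1706 = 141.94
df = (4−1)(2−1) = 3. Since 141.94 > 6.251, reject the null hypothesis of independence at α = 0.1.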